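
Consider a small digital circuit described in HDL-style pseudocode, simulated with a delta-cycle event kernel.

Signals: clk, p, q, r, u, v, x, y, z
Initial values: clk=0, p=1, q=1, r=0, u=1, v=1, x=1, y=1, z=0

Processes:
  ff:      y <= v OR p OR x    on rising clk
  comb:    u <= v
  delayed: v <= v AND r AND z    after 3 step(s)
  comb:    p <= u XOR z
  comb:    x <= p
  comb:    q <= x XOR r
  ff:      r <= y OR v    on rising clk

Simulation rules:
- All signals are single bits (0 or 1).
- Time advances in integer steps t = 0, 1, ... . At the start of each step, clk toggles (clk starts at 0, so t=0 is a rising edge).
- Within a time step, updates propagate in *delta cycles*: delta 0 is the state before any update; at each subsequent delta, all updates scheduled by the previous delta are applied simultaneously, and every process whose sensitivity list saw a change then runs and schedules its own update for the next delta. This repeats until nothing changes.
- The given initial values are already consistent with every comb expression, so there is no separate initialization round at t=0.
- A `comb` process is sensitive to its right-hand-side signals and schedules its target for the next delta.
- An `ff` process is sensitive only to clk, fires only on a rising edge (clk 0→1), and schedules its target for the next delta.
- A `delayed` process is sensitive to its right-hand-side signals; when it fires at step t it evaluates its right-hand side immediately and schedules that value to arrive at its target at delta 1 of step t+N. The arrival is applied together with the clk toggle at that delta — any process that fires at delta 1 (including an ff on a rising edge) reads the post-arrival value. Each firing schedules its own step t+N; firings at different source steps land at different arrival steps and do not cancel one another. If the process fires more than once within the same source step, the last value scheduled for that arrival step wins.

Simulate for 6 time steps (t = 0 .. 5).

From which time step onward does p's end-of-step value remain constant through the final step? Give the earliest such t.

3

[bits: clk,u,y,r,v,z,x,q,p]
t=0: Δ0=011010111 Δ1=111010111 Δ2=111110111 Δ3=111110101 | 3Δ
t=1: Δ0=111110101 Δ1=011110101 | 1Δ
t=2: Δ0=011110101 Δ1=111110101 | 1Δ
t=3: Δ0=111110101 Δ1=011100101 Δ2=001100101 Δ3=001100100 Δ4=001100000 Δ5=001100010 | 5Δ
t=4: Δ0=001100010 Δ1=101100010 Δ2=100100010 | 2Δ
t=5: Δ0=100100010 Δ1=000100010 | 1Δ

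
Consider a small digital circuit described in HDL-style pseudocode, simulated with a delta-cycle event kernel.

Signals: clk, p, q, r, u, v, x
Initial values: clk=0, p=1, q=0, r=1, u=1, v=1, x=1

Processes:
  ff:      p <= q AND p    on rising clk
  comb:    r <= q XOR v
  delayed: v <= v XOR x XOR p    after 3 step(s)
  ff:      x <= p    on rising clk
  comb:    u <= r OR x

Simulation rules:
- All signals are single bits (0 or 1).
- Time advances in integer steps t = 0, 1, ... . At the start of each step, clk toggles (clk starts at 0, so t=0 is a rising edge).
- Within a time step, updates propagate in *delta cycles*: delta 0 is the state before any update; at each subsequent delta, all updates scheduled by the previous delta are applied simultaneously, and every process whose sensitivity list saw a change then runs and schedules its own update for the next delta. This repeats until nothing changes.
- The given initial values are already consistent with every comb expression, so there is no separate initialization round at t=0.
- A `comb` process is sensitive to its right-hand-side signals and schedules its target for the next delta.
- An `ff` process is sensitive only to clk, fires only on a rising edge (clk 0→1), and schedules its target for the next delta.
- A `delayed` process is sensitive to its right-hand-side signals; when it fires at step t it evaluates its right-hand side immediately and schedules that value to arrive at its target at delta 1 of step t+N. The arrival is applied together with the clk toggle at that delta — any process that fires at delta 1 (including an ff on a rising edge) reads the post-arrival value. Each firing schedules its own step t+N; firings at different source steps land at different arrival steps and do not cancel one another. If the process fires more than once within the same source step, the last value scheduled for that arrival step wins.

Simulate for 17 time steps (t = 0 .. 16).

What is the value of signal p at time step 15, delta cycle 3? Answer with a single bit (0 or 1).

0

t0.Δ0 r=1 x=1 v=1 clk=0 u=1 p=1 q=0
t0.Δ1 r=1 x=1 v=1 clk=1 u=1 p=1 q=0
t0.Δ2 r=1 x=1 v=1 clk=1 u=1 p=0 q=0
t1.Δ0 r=1 x=1 v=1 clk=1 u=1 p=0 q=0
t1.Δ1 r=1 x=1 v=1 clk=0 u=1 p=0 q=0
t2.Δ0 r=1 x=1 v=1 clk=0 u=1 p=0 q=0
t2.Δ1 r=1 x=1 v=1 clk=1 u=1 p=0 q=0
t2.Δ2 r=1 x=0 v=1 clk=1 u=1 p=0 q=0
t3.Δ0 r=1 x=0 v=1 clk=1 u=1 p=0 q=0
t3.Δ1 r=1 x=0 v=0 clk=0 u=1 p=0 q=0
t3.Δ2 r=0 x=0 v=0 clk=0 u=1 p=0 q=0
t3.Δ3 r=0 x=0 v=0 clk=0 u=0 p=0 q=0
t4.Δ0 r=0 x=0 v=0 clk=0 u=0 p=0 q=0
t4.Δ1 r=0 x=0 v=0 clk=1 u=0 p=0 q=0
t5.Δ0 r=0 x=0 v=0 clk=1 u=0 p=0 q=0
t5.Δ1 r=0 x=0 v=1 clk=0 u=0 p=0 q=0
t5.Δ2 r=1 x=0 v=1 clk=0 u=0 p=0 q=0
t5.Δ3 r=1 x=0 v=1 clk=0 u=1 p=0 q=0
t6.Δ0 r=1 x=0 v=1 clk=0 u=1 p=0 q=0
t6.Δ1 r=1 x=0 v=0 clk=1 u=1 p=0 q=0
t6.Δ2 r=0 x=0 v=0 clk=1 u=1 p=0 q=0
t6.Δ3 r=0 x=0 v=0 clk=1 u=0 p=0 q=0
t7.Δ0 r=0 x=0 v=0 clk=1 u=0 p=0 q=0
t7.Δ1 r=0 x=0 v=0 clk=0 u=0 p=0 q=0
t8.Δ0 r=0 x=0 v=0 clk=0 u=0 p=0 q=0
t8.Δ1 r=0 x=0 v=1 clk=1 u=0 p=0 q=0
t8.Δ2 r=1 x=0 v=1 clk=1 u=0 p=0 q=0
t8.Δ3 r=1 x=0 v=1 clk=1 u=1 p=0 q=0
t9.Δ0 r=1 x=0 v=1 clk=1 u=1 p=0 q=0
t9.Δ1 r=1 x=0 v=0 clk=0 u=1 p=0 q=0
t9.Δ2 r=0 x=0 v=0 clk=0 u=1 p=0 q=0
t9.Δ3 r=0 x=0 v=0 clk=0 u=0 p=0 q=0
t10.Δ0 r=0 x=0 v=0 clk=0 u=0 p=0 q=0
t10.Δ1 r=0 x=0 v=0 clk=1 u=0 p=0 q=0
t11.Δ0 r=0 x=0 v=0 clk=1 u=0 p=0 q=0
t11.Δ1 r=0 x=0 v=1 clk=0 u=0 p=0 q=0
t11.Δ2 r=1 x=0 v=1 clk=0 u=0 p=0 q=0
t11.Δ3 r=1 x=0 v=1 clk=0 u=1 p=0 q=0
t12.Δ0 r=1 x=0 v=1 clk=0 u=1 p=0 q=0
t12.Δ1 r=1 x=0 v=0 clk=1 u=1 p=0 q=0
t12.Δ2 r=0 x=0 v=0 clk=1 u=1 p=0 q=0
t12.Δ3 r=0 x=0 v=0 clk=1 u=0 p=0 q=0
t13.Δ0 r=0 x=0 v=0 clk=1 u=0 p=0 q=0
t13.Δ1 r=0 x=0 v=0 clk=0 u=0 p=0 q=0
t14.Δ0 r=0 x=0 v=0 clk=0 u=0 p=0 q=0
t14.Δ1 r=0 x=0 v=1 clk=1 u=0 p=0 q=0
t14.Δ2 r=1 x=0 v=1 clk=1 u=0 p=0 q=0
t14.Δ3 r=1 x=0 v=1 clk=1 u=1 p=0 q=0
t15.Δ0 r=1 x=0 v=1 clk=1 u=1 p=0 q=0
t15.Δ1 r=1 x=0 v=0 clk=0 u=1 p=0 q=0
t15.Δ2 r=0 x=0 v=0 clk=0 u=1 p=0 q=0
t15.Δ3 r=0 x=0 v=0 clk=0 u=0 p=0 q=0
t16.Δ0 r=0 x=0 v=0 clk=0 u=0 p=0 q=0
t16.Δ1 r=0 x=0 v=0 clk=1 u=0 p=0 q=0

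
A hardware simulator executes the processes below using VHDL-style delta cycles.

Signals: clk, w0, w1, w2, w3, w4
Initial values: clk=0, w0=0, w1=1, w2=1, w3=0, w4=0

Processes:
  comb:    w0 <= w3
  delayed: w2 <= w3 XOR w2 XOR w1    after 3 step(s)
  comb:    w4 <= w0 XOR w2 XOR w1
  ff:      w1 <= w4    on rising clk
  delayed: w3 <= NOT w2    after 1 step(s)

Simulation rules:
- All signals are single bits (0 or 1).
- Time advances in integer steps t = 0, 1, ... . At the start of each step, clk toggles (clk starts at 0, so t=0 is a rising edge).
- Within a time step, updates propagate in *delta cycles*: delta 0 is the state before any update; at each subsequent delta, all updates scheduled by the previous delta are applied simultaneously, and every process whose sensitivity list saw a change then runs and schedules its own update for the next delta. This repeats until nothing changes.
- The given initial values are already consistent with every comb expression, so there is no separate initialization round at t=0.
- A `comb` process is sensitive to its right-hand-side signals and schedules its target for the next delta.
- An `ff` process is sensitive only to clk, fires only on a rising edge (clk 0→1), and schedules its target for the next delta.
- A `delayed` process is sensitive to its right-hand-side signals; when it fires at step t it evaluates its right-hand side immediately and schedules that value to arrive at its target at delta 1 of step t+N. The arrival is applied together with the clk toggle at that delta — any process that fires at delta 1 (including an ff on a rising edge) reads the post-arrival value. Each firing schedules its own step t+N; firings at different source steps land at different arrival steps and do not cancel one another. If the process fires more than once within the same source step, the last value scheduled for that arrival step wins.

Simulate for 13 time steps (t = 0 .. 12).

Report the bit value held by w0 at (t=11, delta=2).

t=0 Δ0: clk=0 w0=0 w2=1 w4=0 w1=1 w3=0
  Δ1: clk:0→1
  Δ2: w1:1→0
  Δ3: w4:0→1
  (3Δ to stable)
t=1 Δ0: clk=1 w0=0 w2=1 w4=1 w1=0 w3=0
  Δ1: clk:1→0
  (1Δ to stable)
t=2 Δ0: clk=0 w0=0 w2=1 w4=1 w1=0 w3=0
  Δ1: clk:0→1
  Δ2: w1:0→1
  Δ3: w4:1→0
  (3Δ to stable)
t=3 Δ0: clk=1 w0=0 w2=1 w4=0 w1=1 w3=0
  Δ1: clk:1→0
  (1Δ to stable)
t=4 Δ0: clk=0 w0=0 w2=1 w4=0 w1=1 w3=0
  Δ1: clk:0→1
  Δ2: w1:1→0
  Δ3: w4:0→1
  (3Δ to stable)
t=5 Δ0: clk=1 w0=0 w2=1 w4=1 w1=0 w3=0
  Δ1: clk:1→0, w2:1→0
  Δ2: w4:1→0
  (2Δ to stable)
t=6 Δ0: clk=0 w0=0 w2=0 w4=0 w1=0 w3=0
  Δ1: clk:0→1, w3:0→1
  Δ2: w0:0→1
  Δ3: w4:0→1
  (3Δ to stable)
t=7 Δ0: clk=1 w0=1 w2=0 w4=1 w1=0 w3=1
  Δ1: clk:1→0, w2:0→1
  Δ2: w4:1→0
  (2Δ to stable)
t=8 Δ0: clk=0 w0=1 w2=1 w4=0 w1=0 w3=1
  Δ1: clk:0→1, w2:1→0, w3:1→0
  Δ2: w0:1→0, w4:0→1
  Δ3: w4:1→0
  (3Δ to stable)
t=9 Δ0: clk=1 w0=0 w2=0 w4=0 w1=0 w3=0
  Δ1: clk:1→0, w2:0→1, w3:0→1
  Δ2: w0:0→1, w4:0→1
  Δ3: w4:1→0
  (3Δ to stable)
t=10 Δ0: clk=0 w0=1 w2=1 w4=0 w1=0 w3=1
  Δ1: clk:0→1, w2:1→0, w3:1→0
  Δ2: w0:1→0, w4:0→1
  Δ3: w4:1→0
  (3Δ to stable)
t=11 Δ0: clk=1 w0=0 w2=0 w4=0 w1=0 w3=0
  Δ1: clk:1→0, w3:0→1
  Δ2: w0:0→1
  Δ3: w4:0→1
  (3Δ to stable)
t=12 Δ0: clk=0 w0=1 w2=0 w4=1 w1=0 w3=1
  Δ1: clk:0→1
  Δ2: w1:0→1
  Δ3: w4:1→0
  (3Δ to stable)

1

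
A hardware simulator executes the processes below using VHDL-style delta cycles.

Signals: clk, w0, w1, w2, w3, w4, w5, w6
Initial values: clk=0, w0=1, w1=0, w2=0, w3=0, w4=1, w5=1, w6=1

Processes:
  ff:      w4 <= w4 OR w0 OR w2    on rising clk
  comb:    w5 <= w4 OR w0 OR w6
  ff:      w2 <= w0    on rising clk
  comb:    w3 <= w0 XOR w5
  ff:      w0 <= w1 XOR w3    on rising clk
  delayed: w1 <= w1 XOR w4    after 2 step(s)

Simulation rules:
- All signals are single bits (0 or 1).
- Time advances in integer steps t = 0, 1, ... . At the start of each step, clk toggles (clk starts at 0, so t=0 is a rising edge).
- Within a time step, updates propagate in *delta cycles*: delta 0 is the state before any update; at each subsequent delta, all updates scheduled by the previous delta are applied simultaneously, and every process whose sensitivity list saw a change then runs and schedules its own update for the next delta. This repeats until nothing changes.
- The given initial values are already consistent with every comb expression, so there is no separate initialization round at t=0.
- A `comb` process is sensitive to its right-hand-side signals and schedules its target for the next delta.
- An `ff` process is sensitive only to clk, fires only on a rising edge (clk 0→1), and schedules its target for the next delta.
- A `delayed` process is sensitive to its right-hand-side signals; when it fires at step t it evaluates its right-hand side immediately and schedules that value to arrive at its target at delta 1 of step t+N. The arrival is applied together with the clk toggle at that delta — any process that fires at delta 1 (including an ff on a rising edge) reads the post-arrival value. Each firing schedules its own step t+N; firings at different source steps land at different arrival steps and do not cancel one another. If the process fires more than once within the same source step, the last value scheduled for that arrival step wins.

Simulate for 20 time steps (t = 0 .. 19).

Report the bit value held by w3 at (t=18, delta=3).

[bits: w6,w3,w0,w1,clk,w5,w4,w2]
t=0: Δ0=10100110 Δ1=10101110 Δ2=10001111 Δ3=11001111 | 3Δ
t=1: Δ0=11001111 Δ1=11000111 | 1Δ
t=2: Δ0=11000111 Δ1=11001111 Δ2=11101110 Δ3=10101110 | 3Δ
t=3: Δ0=10101110 Δ1=10100110 | 1Δ
t=4: Δ0=10100110 Δ1=10101110 Δ2=10001111 Δ3=11001111 | 3Δ
t=5: Δ0=11001111 Δ1=11000111 | 1Δ
t=6: Δ0=11000111 Δ1=11001111 Δ2=11101110 Δ3=10101110 | 3Δ
t=7: Δ0=10101110 Δ1=10100110 | 1Δ
t=8: Δ0=10100110 Δ1=10101110 Δ2=10001111 Δ3=11001111 | 3Δ
t=9: Δ0=11001111 Δ1=11000111 | 1Δ
t=10: Δ0=11000111 Δ1=11001111 Δ2=11101110 Δ3=10101110 | 3Δ
t=11: Δ0=10101110 Δ1=10100110 | 1Δ
t=12: Δ0=10100110 Δ1=10101110 Δ2=10001111 Δ3=11001111 | 3Δ
t=13: Δ0=11001111 Δ1=11000111 | 1Δ
t=14: Δ0=11000111 Δ1=11001111 Δ2=11101110 Δ3=10101110 | 3Δ
t=15: Δ0=10101110 Δ1=10100110 | 1Δ
t=16: Δ0=10100110 Δ1=10101110 Δ2=10001111 Δ3=11001111 | 3Δ
t=17: Δ0=11001111 Δ1=11000111 | 1Δ
t=18: Δ0=11000111 Δ1=11001111 Δ2=11101110 Δ3=10101110 | 3Δ
t=19: Δ0=10101110 Δ1=10100110 | 1Δ

0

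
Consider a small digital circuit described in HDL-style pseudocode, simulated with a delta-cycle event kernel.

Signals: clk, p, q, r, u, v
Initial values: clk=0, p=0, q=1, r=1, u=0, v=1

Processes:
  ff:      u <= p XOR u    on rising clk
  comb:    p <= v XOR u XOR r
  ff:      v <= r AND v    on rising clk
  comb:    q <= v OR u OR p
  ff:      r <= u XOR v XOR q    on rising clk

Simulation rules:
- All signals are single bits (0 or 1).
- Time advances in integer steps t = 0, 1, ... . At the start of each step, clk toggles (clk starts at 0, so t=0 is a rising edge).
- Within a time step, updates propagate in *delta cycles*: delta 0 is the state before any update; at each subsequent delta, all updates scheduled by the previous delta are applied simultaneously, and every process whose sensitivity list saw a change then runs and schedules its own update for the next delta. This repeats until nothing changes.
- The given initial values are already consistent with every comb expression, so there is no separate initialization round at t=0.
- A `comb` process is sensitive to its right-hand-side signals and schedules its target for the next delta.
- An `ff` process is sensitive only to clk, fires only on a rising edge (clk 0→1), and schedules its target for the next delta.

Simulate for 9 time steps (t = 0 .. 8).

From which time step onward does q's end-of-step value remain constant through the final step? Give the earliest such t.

4

t=0 Δ0: clk=0 r=1 v=1 q=1 p=0 u=0
  Δ1: clk:0→1
  Δ2: r:1→0
  Δ3: p:0→1
  (3Δ to stable)
t=1 Δ0: clk=1 r=0 v=1 q=1 p=1 u=0
  Δ1: clk:1→0
  (1Δ to stable)
t=2 Δ0: clk=0 r=0 v=1 q=1 p=1 u=0
  Δ1: clk:0→1
  Δ2: v:1→0, u:0→1
  (2Δ to stable)
t=3 Δ0: clk=1 r=0 v=0 q=1 p=1 u=1
  Δ1: clk:1→0
  (1Δ to stable)
t=4 Δ0: clk=0 r=0 v=0 q=1 p=1 u=1
  Δ1: clk:0→1
  Δ2: u:1→0
  Δ3: p:1→0
  Δ4: q:1→0
  (4Δ to stable)
t=5 Δ0: clk=1 r=0 v=0 q=0 p=0 u=0
  Δ1: clk:1→0
  (1Δ to stable)
t=6 Δ0: clk=0 r=0 v=0 q=0 p=0 u=0
  Δ1: clk:0→1
  (1Δ to stable)
t=7 Δ0: clk=1 r=0 v=0 q=0 p=0 u=0
  Δ1: clk:1→0
  (1Δ to stable)
t=8 Δ0: clk=0 r=0 v=0 q=0 p=0 u=0
  Δ1: clk:0→1
  (1Δ to stable)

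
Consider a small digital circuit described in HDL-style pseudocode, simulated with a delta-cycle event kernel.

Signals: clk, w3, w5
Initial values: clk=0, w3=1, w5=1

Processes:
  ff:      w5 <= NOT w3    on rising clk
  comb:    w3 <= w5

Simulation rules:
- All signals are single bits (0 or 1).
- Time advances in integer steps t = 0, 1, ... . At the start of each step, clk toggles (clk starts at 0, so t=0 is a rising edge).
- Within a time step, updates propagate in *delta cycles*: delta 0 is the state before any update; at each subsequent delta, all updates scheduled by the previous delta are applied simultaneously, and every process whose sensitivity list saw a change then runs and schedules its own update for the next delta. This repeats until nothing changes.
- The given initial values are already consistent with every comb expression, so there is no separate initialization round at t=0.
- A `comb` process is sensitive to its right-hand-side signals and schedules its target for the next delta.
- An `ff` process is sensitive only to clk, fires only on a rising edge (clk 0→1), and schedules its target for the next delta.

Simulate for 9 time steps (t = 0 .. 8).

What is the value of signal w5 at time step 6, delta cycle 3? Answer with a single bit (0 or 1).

1

t0.Δ0 w3=1 w5=1 clk=0
t0.Δ1 w3=1 w5=1 clk=1
t0.Δ2 w3=1 w5=0 clk=1
t0.Δ3 w3=0 w5=0 clk=1
t1.Δ0 w3=0 w5=0 clk=1
t1.Δ1 w3=0 w5=0 clk=0
t2.Δ0 w3=0 w5=0 clk=0
t2.Δ1 w3=0 w5=0 clk=1
t2.Δ2 w3=0 w5=1 clk=1
t2.Δ3 w3=1 w5=1 clk=1
t3.Δ0 w3=1 w5=1 clk=1
t3.Δ1 w3=1 w5=1 clk=0
t4.Δ0 w3=1 w5=1 clk=0
t4.Δ1 w3=1 w5=1 clk=1
t4.Δ2 w3=1 w5=0 clk=1
t4.Δ3 w3=0 w5=0 clk=1
t5.Δ0 w3=0 w5=0 clk=1
t5.Δ1 w3=0 w5=0 clk=0
t6.Δ0 w3=0 w5=0 clk=0
t6.Δ1 w3=0 w5=0 clk=1
t6.Δ2 w3=0 w5=1 clk=1
t6.Δ3 w3=1 w5=1 clk=1
t7.Δ0 w3=1 w5=1 clk=1
t7.Δ1 w3=1 w5=1 clk=0
t8.Δ0 w3=1 w5=1 clk=0
t8.Δ1 w3=1 w5=1 clk=1
t8.Δ2 w3=1 w5=0 clk=1
t8.Δ3 w3=0 w5=0 clk=1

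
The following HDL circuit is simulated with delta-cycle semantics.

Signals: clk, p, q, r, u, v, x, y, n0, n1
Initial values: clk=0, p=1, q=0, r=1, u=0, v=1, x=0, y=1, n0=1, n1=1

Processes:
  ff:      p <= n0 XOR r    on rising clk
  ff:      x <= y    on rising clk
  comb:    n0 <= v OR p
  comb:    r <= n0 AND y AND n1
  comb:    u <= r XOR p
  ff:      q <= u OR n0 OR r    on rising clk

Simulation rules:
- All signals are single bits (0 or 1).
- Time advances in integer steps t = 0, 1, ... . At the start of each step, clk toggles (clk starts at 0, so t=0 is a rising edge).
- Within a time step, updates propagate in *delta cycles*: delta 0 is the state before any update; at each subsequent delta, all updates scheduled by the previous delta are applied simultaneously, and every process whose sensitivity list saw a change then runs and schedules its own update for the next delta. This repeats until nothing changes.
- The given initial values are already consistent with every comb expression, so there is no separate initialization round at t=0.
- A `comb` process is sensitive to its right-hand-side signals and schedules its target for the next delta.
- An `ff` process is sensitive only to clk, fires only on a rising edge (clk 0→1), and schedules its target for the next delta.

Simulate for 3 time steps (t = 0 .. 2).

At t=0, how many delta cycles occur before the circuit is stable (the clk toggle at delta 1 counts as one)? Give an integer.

t=0 Δ0: r=1 v=1 x=0 q=0 p=1 clk=0 n1=1 u=0 n0=1 y=1
  Δ1: clk:0→1
  Δ2: x:0→1, q:0→1, p:1→0
  Δ3: u:0→1
  (3Δ to stable)
t=1 Δ0: r=1 v=1 x=1 q=1 p=0 clk=1 n1=1 u=1 n0=1 y=1
  Δ1: clk:1→0
  (1Δ to stable)
t=2 Δ0: r=1 v=1 x=1 q=1 p=0 clk=0 n1=1 u=1 n0=1 y=1
  Δ1: clk:0→1
  (1Δ to stable)

3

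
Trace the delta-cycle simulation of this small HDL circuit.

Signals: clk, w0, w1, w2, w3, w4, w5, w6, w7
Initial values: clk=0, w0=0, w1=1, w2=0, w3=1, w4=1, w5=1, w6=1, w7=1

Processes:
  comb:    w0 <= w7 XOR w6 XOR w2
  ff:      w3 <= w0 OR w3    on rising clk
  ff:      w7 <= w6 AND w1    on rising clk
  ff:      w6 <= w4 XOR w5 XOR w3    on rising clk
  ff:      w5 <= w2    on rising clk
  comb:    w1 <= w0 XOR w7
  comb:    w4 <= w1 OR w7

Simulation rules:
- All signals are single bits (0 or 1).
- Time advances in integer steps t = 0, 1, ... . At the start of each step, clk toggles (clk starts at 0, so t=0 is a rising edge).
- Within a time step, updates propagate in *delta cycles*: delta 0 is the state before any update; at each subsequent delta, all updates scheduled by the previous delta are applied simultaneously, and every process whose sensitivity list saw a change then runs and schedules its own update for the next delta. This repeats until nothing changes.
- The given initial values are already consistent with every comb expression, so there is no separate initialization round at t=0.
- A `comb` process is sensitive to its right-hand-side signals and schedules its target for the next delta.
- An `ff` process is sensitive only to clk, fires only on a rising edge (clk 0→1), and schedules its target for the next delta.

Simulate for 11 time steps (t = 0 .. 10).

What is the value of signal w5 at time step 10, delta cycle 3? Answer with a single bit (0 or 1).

t0.Δ0 w7=1 w2=0 w4=1 w5=1 w1=1 w6=1 clk=0 w0=0 w3=1
t0.Δ1 w7=1 w2=0 w4=1 w5=1 w1=1 w6=1 clk=1 w0=0 w3=1
t0.Δ2 w7=1 w2=0 w4=1 w5=0 w1=1 w6=1 clk=1 w0=0 w3=1
t1.Δ0 w7=1 w2=0 w4=1 w5=0 w1=1 w6=1 clk=1 w0=0 w3=1
t1.Δ1 w7=1 w2=0 w4=1 w5=0 w1=1 w6=1 clk=0 w0=0 w3=1
t2.Δ0 w7=1 w2=0 w4=1 w5=0 w1=1 w6=1 clk=0 w0=0 w3=1
t2.Δ1 w7=1 w2=0 w4=1 w5=0 w1=1 w6=1 clk=1 w0=0 w3=1
t2.Δ2 w7=1 w2=0 w4=1 w5=0 w1=1 w6=0 clk=1 w0=0 w3=1
t2.Δ3 w7=1 w2=0 w4=1 w5=0 w1=1 w6=0 clk=1 w0=1 w3=1
t2.Δ4 w7=1 w2=0 w4=1 w5=0 w1=0 w6=0 clk=1 w0=1 w3=1
t3.Δ0 w7=1 w2=0 w4=1 w5=0 w1=0 w6=0 clk=1 w0=1 w3=1
t3.Δ1 w7=1 w2=0 w4=1 w5=0 w1=0 w6=0 clk=0 w0=1 w3=1
t4.Δ0 w7=1 w2=0 w4=1 w5=0 w1=0 w6=0 clk=0 w0=1 w3=1
t4.Δ1 w7=1 w2=0 w4=1 w5=0 w1=0 w6=0 clk=1 w0=1 w3=1
t4.Δ2 w7=0 w2=0 w4=1 w5=0 w1=0 w6=0 clk=1 w0=1 w3=1
t4.Δ3 w7=0 w2=0 w4=0 w5=0 w1=1 w6=0 clk=1 w0=0 w3=1
t4.Δ4 w7=0 w2=0 w4=1 w5=0 w1=0 w6=0 clk=1 w0=0 w3=1
t4.Δ5 w7=0 w2=0 w4=0 w5=0 w1=0 w6=0 clk=1 w0=0 w3=1
t5.Δ0 w7=0 w2=0 w4=0 w5=0 w1=0 w6=0 clk=1 w0=0 w3=1
t5.Δ1 w7=0 w2=0 w4=0 w5=0 w1=0 w6=0 clk=0 w0=0 w3=1
t6.Δ0 w7=0 w2=0 w4=0 w5=0 w1=0 w6=0 clk=0 w0=0 w3=1
t6.Δ1 w7=0 w2=0 w4=0 w5=0 w1=0 w6=0 clk=1 w0=0 w3=1
t6.Δ2 w7=0 w2=0 w4=0 w5=0 w1=0 w6=1 clk=1 w0=0 w3=1
t6.Δ3 w7=0 w2=0 w4=0 w5=0 w1=0 w6=1 clk=1 w0=1 w3=1
t6.Δ4 w7=0 w2=0 w4=0 w5=0 w1=1 w6=1 clk=1 w0=1 w3=1
t6.Δ5 w7=0 w2=0 w4=1 w5=0 w1=1 w6=1 clk=1 w0=1 w3=1
t7.Δ0 w7=0 w2=0 w4=1 w5=0 w1=1 w6=1 clk=1 w0=1 w3=1
t7.Δ1 w7=0 w2=0 w4=1 w5=0 w1=1 w6=1 clk=0 w0=1 w3=1
t8.Δ0 w7=0 w2=0 w4=1 w5=0 w1=1 w6=1 clk=0 w0=1 w3=1
t8.Δ1 w7=0 w2=0 w4=1 w5=0 w1=1 w6=1 clk=1 w0=1 w3=1
t8.Δ2 w7=1 w2=0 w4=1 w5=0 w1=1 w6=0 clk=1 w0=1 w3=1
t8.Δ3 w7=1 w2=0 w4=1 w5=0 w1=0 w6=0 clk=1 w0=1 w3=1
t9.Δ0 w7=1 w2=0 w4=1 w5=0 w1=0 w6=0 clk=1 w0=1 w3=1
t9.Δ1 w7=1 w2=0 w4=1 w5=0 w1=0 w6=0 clk=0 w0=1 w3=1
t10.Δ0 w7=1 w2=0 w4=1 w5=0 w1=0 w6=0 clk=0 w0=1 w3=1
t10.Δ1 w7=1 w2=0 w4=1 w5=0 w1=0 w6=0 clk=1 w0=1 w3=1
t10.Δ2 w7=0 w2=0 w4=1 w5=0 w1=0 w6=0 clk=1 w0=1 w3=1
t10.Δ3 w7=0 w2=0 w4=0 w5=0 w1=1 w6=0 clk=1 w0=0 w3=1
t10.Δ4 w7=0 w2=0 w4=1 w5=0 w1=0 w6=0 clk=1 w0=0 w3=1
t10.Δ5 w7=0 w2=0 w4=0 w5=0 w1=0 w6=0 clk=1 w0=0 w3=1

0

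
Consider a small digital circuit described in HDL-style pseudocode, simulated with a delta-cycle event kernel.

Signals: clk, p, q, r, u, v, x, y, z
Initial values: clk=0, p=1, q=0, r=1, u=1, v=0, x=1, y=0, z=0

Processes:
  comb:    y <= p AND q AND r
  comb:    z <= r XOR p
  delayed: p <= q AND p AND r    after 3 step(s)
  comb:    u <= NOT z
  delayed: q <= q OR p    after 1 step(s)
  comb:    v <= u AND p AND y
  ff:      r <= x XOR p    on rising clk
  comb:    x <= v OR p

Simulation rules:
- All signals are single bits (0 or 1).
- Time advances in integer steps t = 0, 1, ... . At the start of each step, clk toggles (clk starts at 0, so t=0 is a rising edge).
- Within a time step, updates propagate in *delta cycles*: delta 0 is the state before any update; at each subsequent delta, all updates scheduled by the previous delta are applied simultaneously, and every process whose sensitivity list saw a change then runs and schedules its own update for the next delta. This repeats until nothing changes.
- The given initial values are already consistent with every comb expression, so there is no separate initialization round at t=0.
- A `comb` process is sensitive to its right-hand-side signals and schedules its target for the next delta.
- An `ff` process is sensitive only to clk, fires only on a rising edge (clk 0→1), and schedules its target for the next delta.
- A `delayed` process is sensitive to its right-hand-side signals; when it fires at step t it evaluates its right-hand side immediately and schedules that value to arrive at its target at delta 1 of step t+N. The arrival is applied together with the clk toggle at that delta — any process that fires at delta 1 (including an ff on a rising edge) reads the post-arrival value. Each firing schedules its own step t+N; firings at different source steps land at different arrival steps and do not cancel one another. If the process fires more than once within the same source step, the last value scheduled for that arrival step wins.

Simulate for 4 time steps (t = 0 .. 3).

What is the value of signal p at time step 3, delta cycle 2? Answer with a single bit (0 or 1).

t0.Δ0 y=0 clk=0 q=0 z=0 u=1 r=1 v=0 p=1 x=1
t0.Δ1 y=0 clk=1 q=0 z=0 u=1 r=1 v=0 p=1 x=1
t0.Δ2 y=0 clk=1 q=0 z=0 u=1 r=0 v=0 p=1 x=1
t0.Δ3 y=0 clk=1 q=0 z=1 u=1 r=0 v=0 p=1 x=1
t0.Δ4 y=0 clk=1 q=0 z=1 u=0 r=0 v=0 p=1 x=1
t1.Δ0 y=0 clk=1 q=0 z=1 u=0 r=0 v=0 p=1 x=1
t1.Δ1 y=0 clk=0 q=0 z=1 u=0 r=0 v=0 p=1 x=1
t2.Δ0 y=0 clk=0 q=0 z=1 u=0 r=0 v=0 p=1 x=1
t2.Δ1 y=0 clk=1 q=0 z=1 u=0 r=0 v=0 p=1 x=1
t3.Δ0 y=0 clk=1 q=0 z=1 u=0 r=0 v=0 p=1 x=1
t3.Δ1 y=0 clk=0 q=0 z=1 u=0 r=0 v=0 p=0 x=1
t3.Δ2 y=0 clk=0 q=0 z=0 u=0 r=0 v=0 p=0 x=0
t3.Δ3 y=0 clk=0 q=0 z=0 u=1 r=0 v=0 p=0 x=0

0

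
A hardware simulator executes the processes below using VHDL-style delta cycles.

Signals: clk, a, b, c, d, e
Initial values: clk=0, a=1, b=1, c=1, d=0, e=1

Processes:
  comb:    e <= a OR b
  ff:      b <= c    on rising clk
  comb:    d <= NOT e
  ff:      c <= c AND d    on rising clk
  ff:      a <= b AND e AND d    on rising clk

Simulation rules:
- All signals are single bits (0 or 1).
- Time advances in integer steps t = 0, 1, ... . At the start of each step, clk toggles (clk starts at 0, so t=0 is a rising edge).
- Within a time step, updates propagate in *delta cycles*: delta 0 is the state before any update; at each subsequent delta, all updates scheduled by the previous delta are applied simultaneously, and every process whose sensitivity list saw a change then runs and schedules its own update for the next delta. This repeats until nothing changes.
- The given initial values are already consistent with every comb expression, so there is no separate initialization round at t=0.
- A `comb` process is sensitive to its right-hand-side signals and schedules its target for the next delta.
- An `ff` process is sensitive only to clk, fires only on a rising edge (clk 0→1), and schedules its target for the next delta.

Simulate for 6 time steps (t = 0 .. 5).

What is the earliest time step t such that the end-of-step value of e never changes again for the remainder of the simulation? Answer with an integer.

2

t0.Δ0 a=1 e=1 b=1 d=0 c=1 clk=0
t0.Δ1 a=1 e=1 b=1 d=0 c=1 clk=1
t0.Δ2 a=0 e=1 b=1 d=0 c=0 clk=1
t1.Δ0 a=0 e=1 b=1 d=0 c=0 clk=1
t1.Δ1 a=0 e=1 b=1 d=0 c=0 clk=0
t2.Δ0 a=0 e=1 b=1 d=0 c=0 clk=0
t2.Δ1 a=0 e=1 b=1 d=0 c=0 clk=1
t2.Δ2 a=0 e=1 b=0 d=0 c=0 clk=1
t2.Δ3 a=0 e=0 b=0 d=0 c=0 clk=1
t2.Δ4 a=0 e=0 b=0 d=1 c=0 clk=1
t3.Δ0 a=0 e=0 b=0 d=1 c=0 clk=1
t3.Δ1 a=0 e=0 b=0 d=1 c=0 clk=0
t4.Δ0 a=0 e=0 b=0 d=1 c=0 clk=0
t4.Δ1 a=0 e=0 b=0 d=1 c=0 clk=1
t5.Δ0 a=0 e=0 b=0 d=1 c=0 clk=1
t5.Δ1 a=0 e=0 b=0 d=1 c=0 clk=0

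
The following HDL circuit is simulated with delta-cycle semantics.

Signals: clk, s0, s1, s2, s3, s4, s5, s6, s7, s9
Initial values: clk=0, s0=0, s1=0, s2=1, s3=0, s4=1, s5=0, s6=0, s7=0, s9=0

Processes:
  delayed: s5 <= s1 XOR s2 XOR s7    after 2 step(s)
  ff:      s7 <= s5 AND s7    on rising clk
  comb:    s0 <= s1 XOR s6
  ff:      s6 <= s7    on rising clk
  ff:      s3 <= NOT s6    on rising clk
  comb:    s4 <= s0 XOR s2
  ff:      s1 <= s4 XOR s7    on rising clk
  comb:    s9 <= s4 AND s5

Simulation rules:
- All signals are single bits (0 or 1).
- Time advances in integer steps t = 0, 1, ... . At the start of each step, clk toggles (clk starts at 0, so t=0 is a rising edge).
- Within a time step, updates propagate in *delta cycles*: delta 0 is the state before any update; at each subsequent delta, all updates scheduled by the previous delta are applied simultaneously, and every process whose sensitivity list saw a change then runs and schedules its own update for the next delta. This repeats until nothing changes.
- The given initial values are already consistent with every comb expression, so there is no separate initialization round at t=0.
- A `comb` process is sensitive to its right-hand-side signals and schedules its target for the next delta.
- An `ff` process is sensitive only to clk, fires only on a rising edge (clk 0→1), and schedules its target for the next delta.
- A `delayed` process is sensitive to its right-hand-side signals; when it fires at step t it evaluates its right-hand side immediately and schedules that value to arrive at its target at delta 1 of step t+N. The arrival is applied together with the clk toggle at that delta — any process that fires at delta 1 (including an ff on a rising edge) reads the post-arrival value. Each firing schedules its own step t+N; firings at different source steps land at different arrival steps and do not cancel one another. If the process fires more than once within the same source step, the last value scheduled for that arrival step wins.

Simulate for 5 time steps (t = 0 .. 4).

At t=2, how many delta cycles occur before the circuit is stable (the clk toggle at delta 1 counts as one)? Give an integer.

4

t0.Δ0 s0=0 s1=0 clk=0 s2=1 s7=0 s9=0 s3=0 s5=0 s4=1 s6=0
t0.Δ1 s0=0 s1=0 clk=1 s2=1 s7=0 s9=0 s3=0 s5=0 s4=1 s6=0
t0.Δ2 s0=0 s1=1 clk=1 s2=1 s7=0 s9=0 s3=1 s5=0 s4=1 s6=0
t0.Δ3 s0=1 s1=1 clk=1 s2=1 s7=0 s9=0 s3=1 s5=0 s4=1 s6=0
t0.Δ4 s0=1 s1=1 clk=1 s2=1 s7=0 s9=0 s3=1 s5=0 s4=0 s6=0
t1.Δ0 s0=1 s1=1 clk=1 s2=1 s7=0 s9=0 s3=1 s5=0 s4=0 s6=0
t1.Δ1 s0=1 s1=1 clk=0 s2=1 s7=0 s9=0 s3=1 s5=0 s4=0 s6=0
t2.Δ0 s0=1 s1=1 clk=0 s2=1 s7=0 s9=0 s3=1 s5=0 s4=0 s6=0
t2.Δ1 s0=1 s1=1 clk=1 s2=1 s7=0 s9=0 s3=1 s5=0 s4=0 s6=0
t2.Δ2 s0=1 s1=0 clk=1 s2=1 s7=0 s9=0 s3=1 s5=0 s4=0 s6=0
t2.Δ3 s0=0 s1=0 clk=1 s2=1 s7=0 s9=0 s3=1 s5=0 s4=0 s6=0
t2.Δ4 s0=0 s1=0 clk=1 s2=1 s7=0 s9=0 s3=1 s5=0 s4=1 s6=0
t3.Δ0 s0=0 s1=0 clk=1 s2=1 s7=0 s9=0 s3=1 s5=0 s4=1 s6=0
t3.Δ1 s0=0 s1=0 clk=0 s2=1 s7=0 s9=0 s3=1 s5=0 s4=1 s6=0
t4.Δ0 s0=0 s1=0 clk=0 s2=1 s7=0 s9=0 s3=1 s5=0 s4=1 s6=0
t4.Δ1 s0=0 s1=0 clk=1 s2=1 s7=0 s9=0 s3=1 s5=1 s4=1 s6=0
t4.Δ2 s0=0 s1=1 clk=1 s2=1 s7=0 s9=1 s3=1 s5=1 s4=1 s6=0
t4.Δ3 s0=1 s1=1 clk=1 s2=1 s7=0 s9=1 s3=1 s5=1 s4=1 s6=0
t4.Δ4 s0=1 s1=1 clk=1 s2=1 s7=0 s9=1 s3=1 s5=1 s4=0 s6=0
t4.Δ5 s0=1 s1=1 clk=1 s2=1 s7=0 s9=0 s3=1 s5=1 s4=0 s6=0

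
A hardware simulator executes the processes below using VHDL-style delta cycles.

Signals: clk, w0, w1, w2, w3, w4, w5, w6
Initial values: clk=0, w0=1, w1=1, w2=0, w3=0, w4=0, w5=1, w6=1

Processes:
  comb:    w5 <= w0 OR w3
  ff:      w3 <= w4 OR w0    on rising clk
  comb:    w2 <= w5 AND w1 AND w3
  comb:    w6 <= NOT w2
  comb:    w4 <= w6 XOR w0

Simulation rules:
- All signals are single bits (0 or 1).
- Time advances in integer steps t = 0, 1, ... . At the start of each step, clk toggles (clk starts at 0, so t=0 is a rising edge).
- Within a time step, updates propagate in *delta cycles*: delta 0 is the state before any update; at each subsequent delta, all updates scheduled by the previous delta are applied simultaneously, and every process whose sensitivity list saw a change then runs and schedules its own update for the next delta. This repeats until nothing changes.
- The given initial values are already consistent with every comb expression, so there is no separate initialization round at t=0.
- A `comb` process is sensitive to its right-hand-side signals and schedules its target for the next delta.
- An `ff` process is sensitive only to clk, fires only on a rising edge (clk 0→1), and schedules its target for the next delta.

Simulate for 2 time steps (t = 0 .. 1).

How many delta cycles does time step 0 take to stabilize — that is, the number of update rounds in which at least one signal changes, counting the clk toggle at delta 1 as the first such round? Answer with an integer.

5

t0.Δ0 w0=1 clk=0 w2=0 w4=0 w3=0 w5=1 w1=1 w6=1
t0.Δ1 w0=1 clk=1 w2=0 w4=0 w3=0 w5=1 w1=1 w6=1
t0.Δ2 w0=1 clk=1 w2=0 w4=0 w3=1 w5=1 w1=1 w6=1
t0.Δ3 w0=1 clk=1 w2=1 w4=0 w3=1 w5=1 w1=1 w6=1
t0.Δ4 w0=1 clk=1 w2=1 w4=0 w3=1 w5=1 w1=1 w6=0
t0.Δ5 w0=1 clk=1 w2=1 w4=1 w3=1 w5=1 w1=1 w6=0
t1.Δ0 w0=1 clk=1 w2=1 w4=1 w3=1 w5=1 w1=1 w6=0
t1.Δ1 w0=1 clk=0 w2=1 w4=1 w3=1 w5=1 w1=1 w6=0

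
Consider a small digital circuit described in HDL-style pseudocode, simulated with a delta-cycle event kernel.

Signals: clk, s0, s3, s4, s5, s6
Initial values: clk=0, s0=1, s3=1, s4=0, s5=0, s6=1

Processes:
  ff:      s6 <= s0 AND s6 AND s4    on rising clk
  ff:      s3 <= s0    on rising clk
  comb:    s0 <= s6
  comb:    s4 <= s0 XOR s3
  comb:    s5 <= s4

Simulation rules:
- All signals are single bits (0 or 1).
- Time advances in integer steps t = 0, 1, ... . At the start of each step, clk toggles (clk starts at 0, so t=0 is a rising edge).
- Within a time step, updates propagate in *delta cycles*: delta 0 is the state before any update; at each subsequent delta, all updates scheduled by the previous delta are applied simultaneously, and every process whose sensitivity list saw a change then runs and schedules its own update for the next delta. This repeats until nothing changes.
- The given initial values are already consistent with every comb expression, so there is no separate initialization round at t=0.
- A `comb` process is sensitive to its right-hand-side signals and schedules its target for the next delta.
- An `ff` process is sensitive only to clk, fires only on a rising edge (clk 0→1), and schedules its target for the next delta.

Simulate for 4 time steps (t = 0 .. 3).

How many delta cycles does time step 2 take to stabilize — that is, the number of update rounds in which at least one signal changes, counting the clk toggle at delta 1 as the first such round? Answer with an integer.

t0.Δ0 s3=1 s0=1 clk=0 s4=0 s6=1 s5=0
t0.Δ1 s3=1 s0=1 clk=1 s4=0 s6=1 s5=0
t0.Δ2 s3=1 s0=1 clk=1 s4=0 s6=0 s5=0
t0.Δ3 s3=1 s0=0 clk=1 s4=0 s6=0 s5=0
t0.Δ4 s3=1 s0=0 clk=1 s4=1 s6=0 s5=0
t0.Δ5 s3=1 s0=0 clk=1 s4=1 s6=0 s5=1
t1.Δ0 s3=1 s0=0 clk=1 s4=1 s6=0 s5=1
t1.Δ1 s3=1 s0=0 clk=0 s4=1 s6=0 s5=1
t2.Δ0 s3=1 s0=0 clk=0 s4=1 s6=0 s5=1
t2.Δ1 s3=1 s0=0 clk=1 s4=1 s6=0 s5=1
t2.Δ2 s3=0 s0=0 clk=1 s4=1 s6=0 s5=1
t2.Δ3 s3=0 s0=0 clk=1 s4=0 s6=0 s5=1
t2.Δ4 s3=0 s0=0 clk=1 s4=0 s6=0 s5=0
t3.Δ0 s3=0 s0=0 clk=1 s4=0 s6=0 s5=0
t3.Δ1 s3=0 s0=0 clk=0 s4=0 s6=0 s5=0

4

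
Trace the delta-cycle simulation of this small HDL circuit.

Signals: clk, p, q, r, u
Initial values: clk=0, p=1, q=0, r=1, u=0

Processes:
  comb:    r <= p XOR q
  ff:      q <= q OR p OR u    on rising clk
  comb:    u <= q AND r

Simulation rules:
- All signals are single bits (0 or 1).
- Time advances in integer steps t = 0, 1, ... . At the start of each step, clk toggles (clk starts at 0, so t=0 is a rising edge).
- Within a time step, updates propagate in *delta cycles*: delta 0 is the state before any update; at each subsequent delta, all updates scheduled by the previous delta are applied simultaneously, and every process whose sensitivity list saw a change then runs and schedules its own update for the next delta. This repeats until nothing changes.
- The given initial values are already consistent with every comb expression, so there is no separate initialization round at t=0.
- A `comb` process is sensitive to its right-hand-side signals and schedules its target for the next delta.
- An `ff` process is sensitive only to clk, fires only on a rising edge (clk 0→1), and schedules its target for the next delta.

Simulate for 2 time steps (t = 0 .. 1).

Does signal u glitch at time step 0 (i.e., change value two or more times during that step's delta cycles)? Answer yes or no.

yes

t0.Δ0 u=0 r=1 p=1 q=0 clk=0
t0.Δ1 u=0 r=1 p=1 q=0 clk=1
t0.Δ2 u=0 r=1 p=1 q=1 clk=1
t0.Δ3 u=1 r=0 p=1 q=1 clk=1
t0.Δ4 u=0 r=0 p=1 q=1 clk=1
t1.Δ0 u=0 r=0 p=1 q=1 clk=1
t1.Δ1 u=0 r=0 p=1 q=1 clk=0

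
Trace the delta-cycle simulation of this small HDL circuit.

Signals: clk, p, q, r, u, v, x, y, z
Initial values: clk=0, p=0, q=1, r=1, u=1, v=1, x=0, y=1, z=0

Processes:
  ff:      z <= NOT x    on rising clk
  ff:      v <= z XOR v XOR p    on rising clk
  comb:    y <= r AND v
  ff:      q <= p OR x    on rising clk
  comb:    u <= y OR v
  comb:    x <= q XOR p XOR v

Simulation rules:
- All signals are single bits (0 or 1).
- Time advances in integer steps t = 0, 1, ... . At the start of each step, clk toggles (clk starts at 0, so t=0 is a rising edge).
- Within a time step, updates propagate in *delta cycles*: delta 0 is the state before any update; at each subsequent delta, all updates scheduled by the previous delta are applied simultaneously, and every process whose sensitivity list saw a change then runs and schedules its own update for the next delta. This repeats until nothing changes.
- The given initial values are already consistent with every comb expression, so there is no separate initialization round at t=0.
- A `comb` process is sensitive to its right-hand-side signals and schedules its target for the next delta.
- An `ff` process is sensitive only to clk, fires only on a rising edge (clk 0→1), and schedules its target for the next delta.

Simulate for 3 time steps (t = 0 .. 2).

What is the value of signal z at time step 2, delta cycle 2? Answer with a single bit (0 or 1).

t0.Δ0 r=1 x=0 p=0 v=1 q=1 y=1 clk=0 z=0 u=1
t0.Δ1 r=1 x=0 p=0 v=1 q=1 y=1 clk=1 z=0 u=1
t0.Δ2 r=1 x=0 p=0 v=1 q=0 y=1 clk=1 z=1 u=1
t0.Δ3 r=1 x=1 p=0 v=1 q=0 y=1 clk=1 z=1 u=1
t1.Δ0 r=1 x=1 p=0 v=1 q=0 y=1 clk=1 z=1 u=1
t1.Δ1 r=1 x=1 p=0 v=1 q=0 y=1 clk=0 z=1 u=1
t2.Δ0 r=1 x=1 p=0 v=1 q=0 y=1 clk=0 z=1 u=1
t2.Δ1 r=1 x=1 p=0 v=1 q=0 y=1 clk=1 z=1 u=1
t2.Δ2 r=1 x=1 p=0 v=0 q=1 y=1 clk=1 z=0 u=1
t2.Δ3 r=1 x=1 p=0 v=0 q=1 y=0 clk=1 z=0 u=1
t2.Δ4 r=1 x=1 p=0 v=0 q=1 y=0 clk=1 z=0 u=0

0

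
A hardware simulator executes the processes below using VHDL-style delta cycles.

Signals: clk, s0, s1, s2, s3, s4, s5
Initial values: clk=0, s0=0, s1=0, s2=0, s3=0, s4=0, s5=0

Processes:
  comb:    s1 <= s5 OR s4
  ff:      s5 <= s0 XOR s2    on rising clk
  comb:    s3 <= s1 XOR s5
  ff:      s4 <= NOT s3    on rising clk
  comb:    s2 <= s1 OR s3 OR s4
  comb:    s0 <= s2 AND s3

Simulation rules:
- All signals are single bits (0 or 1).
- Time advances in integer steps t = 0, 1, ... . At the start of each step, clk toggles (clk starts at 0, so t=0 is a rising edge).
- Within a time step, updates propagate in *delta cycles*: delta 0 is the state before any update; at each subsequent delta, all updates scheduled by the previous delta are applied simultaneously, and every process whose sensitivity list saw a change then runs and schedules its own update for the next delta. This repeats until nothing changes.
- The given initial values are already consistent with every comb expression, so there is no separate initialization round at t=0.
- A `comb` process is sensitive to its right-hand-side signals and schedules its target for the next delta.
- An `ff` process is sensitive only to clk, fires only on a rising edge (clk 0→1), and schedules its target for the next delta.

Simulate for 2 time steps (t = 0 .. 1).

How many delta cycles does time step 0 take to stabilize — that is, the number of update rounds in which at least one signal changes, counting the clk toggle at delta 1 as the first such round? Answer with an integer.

[bits: s2,s5,s0,s4,s3,clk,s1]
t=0: Δ0=0000000 Δ1=0000010 Δ2=0001010 Δ3=1001011 Δ4=1001111 Δ5=1011111 | 5Δ
t=1: Δ0=1011111 Δ1=1011101 | 1Δ

5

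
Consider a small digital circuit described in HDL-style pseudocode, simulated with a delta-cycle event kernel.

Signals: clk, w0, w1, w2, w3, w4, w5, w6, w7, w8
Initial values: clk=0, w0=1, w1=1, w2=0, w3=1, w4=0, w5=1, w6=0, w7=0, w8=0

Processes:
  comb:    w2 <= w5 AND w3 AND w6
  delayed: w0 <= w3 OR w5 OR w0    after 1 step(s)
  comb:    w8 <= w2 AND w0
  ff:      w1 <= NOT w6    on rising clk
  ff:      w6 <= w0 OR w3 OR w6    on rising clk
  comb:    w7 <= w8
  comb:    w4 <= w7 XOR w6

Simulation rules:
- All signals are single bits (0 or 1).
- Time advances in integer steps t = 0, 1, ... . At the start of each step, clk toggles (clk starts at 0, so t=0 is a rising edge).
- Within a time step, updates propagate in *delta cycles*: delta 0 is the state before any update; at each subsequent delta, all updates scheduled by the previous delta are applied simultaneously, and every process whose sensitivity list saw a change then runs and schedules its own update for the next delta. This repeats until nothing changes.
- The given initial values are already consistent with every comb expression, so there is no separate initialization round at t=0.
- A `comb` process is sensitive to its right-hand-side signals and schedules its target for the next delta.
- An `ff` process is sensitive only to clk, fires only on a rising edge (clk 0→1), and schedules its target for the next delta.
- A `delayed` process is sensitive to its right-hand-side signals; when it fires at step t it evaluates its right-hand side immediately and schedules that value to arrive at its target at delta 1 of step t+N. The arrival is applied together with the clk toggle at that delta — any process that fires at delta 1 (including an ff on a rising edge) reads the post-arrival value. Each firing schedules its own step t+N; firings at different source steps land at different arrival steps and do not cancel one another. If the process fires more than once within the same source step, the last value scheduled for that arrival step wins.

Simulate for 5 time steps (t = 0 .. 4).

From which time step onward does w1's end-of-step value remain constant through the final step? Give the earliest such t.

2

[bits: w2,w3,w1,w7,w8,w6,clk,w0,w5,w4]
t=0: Δ0=0110000110 Δ1=0110001110 Δ2=0110011110 Δ3=1110011111 Δ4=1110111111 Δ5=1111111111 Δ6=1111111110 | 6Δ
t=1: Δ0=1111111110 Δ1=1111110110 | 1Δ
t=2: Δ0=1111110110 Δ1=1111111110 Δ2=1101111110 | 2Δ
t=3: Δ0=1101111110 Δ1=1101110110 | 1Δ
t=4: Δ0=1101110110 Δ1=1101111110 | 1Δ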